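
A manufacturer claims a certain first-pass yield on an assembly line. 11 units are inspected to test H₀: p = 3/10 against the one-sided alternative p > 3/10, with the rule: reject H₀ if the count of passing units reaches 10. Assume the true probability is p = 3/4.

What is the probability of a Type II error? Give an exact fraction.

β = P(fail to reject H₀ | Ha true) = P(S ≤ 9 | p = 3/4), S ~ Binomial(11, 3/4).
Adding the binomial probabilities P(S=0)+…+P(S=9) at p = 3/4 gives 1683809/2097152.

1683809/2097152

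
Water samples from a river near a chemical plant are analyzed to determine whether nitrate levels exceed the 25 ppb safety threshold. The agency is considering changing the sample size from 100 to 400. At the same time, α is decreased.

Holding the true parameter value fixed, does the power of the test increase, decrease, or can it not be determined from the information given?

The first change alone would make β decrease; the second alone would make β increase. Which effect dominates depends on the magnitudes, which are not given.
Since power = 1 − β, the effect on power is likewise indeterminate.

Cannot be determined from the information given.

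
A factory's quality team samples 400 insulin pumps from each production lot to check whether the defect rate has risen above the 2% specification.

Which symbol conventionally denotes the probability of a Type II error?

P(Type II error) = P(fail to reject H₀ | H₀ false) = β.

β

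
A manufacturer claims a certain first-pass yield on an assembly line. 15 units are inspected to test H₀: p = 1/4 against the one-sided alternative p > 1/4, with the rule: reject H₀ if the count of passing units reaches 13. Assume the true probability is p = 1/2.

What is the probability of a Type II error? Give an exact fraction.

32647/32768

A Type II error is failing to reject when Ha holds: with p = 1/2, β = P(S ≤ 12).
Summing C(15,j)·(1/2)^j·(1/2)^{15-j} for j = 0..12 gives 32647/32768.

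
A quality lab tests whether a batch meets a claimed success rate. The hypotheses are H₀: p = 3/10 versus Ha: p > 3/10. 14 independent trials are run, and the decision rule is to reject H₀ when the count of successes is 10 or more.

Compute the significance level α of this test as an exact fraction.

33313260987/20000000000000

Under H₀, X ~ Binomial(14, 3/10), and α = P(X ≥ 10).
Adding the binomial terms for j = 10 through 14 with p = 3/10 yields 33313260987/20000000000000.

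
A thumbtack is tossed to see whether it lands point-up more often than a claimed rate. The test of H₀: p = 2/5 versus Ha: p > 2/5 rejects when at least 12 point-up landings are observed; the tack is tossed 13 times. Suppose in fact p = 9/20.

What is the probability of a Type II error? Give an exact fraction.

10234633838806861/10240000000000000

A Type II error is failing to reject when Ha holds: with p = 9/20, β = P(K ≤ 11).
Equivalently, β = 1 − P(K ≥ 12) = 10234633838806861/10240000000000000.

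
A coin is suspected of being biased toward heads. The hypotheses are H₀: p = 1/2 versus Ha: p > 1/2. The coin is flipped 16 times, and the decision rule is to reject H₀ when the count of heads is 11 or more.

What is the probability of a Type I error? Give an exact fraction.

6885/65536

The Type I error probability is α = P(S ≥ 11) computed under H₀, where S ~ Binomial(16, 1/2).
That's C(16,11) + C(16,12) + C(16,13) + C(16,14) + C(16,15) + C(16,16) over 2^16, i.e. (4368 + 1820 + 560 + 120 + 16 + 1)/65536 = 6885/65536.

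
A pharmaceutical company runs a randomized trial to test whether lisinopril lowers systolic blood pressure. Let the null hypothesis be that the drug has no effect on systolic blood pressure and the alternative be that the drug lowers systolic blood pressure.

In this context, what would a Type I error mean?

A Type I error is rejecting H₀ when H₀ is true.
Here that means concluding that the drug is effective when actually the drug has no effect on systolic blood pressure.

A Type I error would mean concluding that the drug lowers systolic blood pressure when in fact the drug has no effect on systolic blood pressure.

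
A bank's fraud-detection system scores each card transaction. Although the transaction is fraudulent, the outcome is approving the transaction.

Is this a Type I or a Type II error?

The null hypothesis here is that the transaction is legitimate.
'Approving the transaction' corresponds to failing to reject H₀.
H₀ was not rejected but H₀ is false — a Type II error (false negative).

Type II error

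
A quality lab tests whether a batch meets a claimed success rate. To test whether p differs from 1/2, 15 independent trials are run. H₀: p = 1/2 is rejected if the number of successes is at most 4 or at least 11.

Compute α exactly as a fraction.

The significance level is the null-hypothesis probability of the rejection region {≤4} ∪ {≥11}.
The two tails are symmetric, so α = 2·(1 + 15 + 105 + 455 + 1365)/2^15 = 3882/32768 = 1941/16384.

1941/16384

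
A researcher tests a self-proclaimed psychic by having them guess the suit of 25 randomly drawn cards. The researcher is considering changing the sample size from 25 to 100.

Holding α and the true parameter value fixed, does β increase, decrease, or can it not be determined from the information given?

A larger sample reduces the standard error, pulling the sampling distribution under Ha further from the non-rejection region.

It decreases.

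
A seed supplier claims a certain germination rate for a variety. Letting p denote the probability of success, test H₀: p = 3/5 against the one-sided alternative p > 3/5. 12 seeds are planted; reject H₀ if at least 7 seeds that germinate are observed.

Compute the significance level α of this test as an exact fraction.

162404433/244140625

The Type I error probability is α = P(S ≥ 7) computed under H₀, where S ~ Binomial(12, 3/5).
Adding the binomial terms for j = 7 through 12 with p = 3/5 yields 162404433/244140625.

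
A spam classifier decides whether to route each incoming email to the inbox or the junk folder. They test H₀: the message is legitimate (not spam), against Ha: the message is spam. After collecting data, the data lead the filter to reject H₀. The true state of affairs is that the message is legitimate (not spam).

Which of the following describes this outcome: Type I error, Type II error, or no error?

Type I error

H₀ was rejected, but H₀ is actually true.
Rejecting a true null hypothesis is a Type I error (false positive).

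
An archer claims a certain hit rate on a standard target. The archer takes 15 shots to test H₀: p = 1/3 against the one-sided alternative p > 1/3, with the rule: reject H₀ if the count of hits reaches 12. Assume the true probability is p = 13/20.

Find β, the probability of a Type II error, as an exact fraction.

6777270377107586237/8192000000000000000

Under the alternative p = 13/20, K ~ Binomial(15, 13/20); β is the probability the test does not reject, P(K < 12).
Equivalently, β = 1 − P(K ≥ 12) = 6777270377107586237/8192000000000000000.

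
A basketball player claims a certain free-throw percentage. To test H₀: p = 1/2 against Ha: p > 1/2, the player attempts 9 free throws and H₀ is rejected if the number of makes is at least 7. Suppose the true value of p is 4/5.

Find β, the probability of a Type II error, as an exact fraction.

511333/1953125

β = P(fail to reject H₀ | Ha true) = P(S ≤ 6 | p = 4/5), S ~ Binomial(9, 4/5).
Summing C(9,j)·(4/5)^j·(1/5)^{9-j} for j = 0..6 gives 511333/1953125.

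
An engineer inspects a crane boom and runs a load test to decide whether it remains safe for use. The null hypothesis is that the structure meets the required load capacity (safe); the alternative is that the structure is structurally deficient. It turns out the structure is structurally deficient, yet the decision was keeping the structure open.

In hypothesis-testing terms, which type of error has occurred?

'Keeping the structure open' corresponds to failing to reject H₀.
H₀ was not rejected but H₀ is false — a Type II error (false negative).

Type II error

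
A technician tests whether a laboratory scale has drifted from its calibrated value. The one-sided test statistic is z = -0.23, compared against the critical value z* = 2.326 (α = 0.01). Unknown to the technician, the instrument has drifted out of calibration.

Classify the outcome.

Type II error

The conventional null hypothesis is that the instrument is correctly calibrated.
Since z = -0.23 ≤ z* = 2.326, H₀ is not rejected.
H₀ is false (actually the instrument has drifted out of calibration).
Failing to reject a false H₀ is a Type II error.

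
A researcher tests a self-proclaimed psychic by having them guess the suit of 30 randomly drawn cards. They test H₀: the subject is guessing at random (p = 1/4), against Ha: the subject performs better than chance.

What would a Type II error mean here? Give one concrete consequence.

A Type II error is failing to reject H₀ when H₀ is false.
Here that means concluding there is no evidence of ability when actually the subject performs better than chance.

A Type II error would mean concluding that the subject is guessing at random (p = 1/4) (or at least failing to establish that the subject performs better than chance) when in fact the subject performs better than chance. Consequence: genuine ability (if it existed) would go unrecognized.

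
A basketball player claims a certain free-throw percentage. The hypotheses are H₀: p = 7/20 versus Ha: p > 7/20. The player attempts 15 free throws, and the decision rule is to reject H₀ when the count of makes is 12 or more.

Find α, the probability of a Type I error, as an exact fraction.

α = P(reject H₀ | H₀ true) = P(Y ≥ 12 | p = 7/20), with Y ~ Binomial(15, 7/20).
Adding the binomial terms for j = 12 through 15 with p = 7/20 yields 3923132920389837/8192000000000000000.

3923132920389837/8192000000000000000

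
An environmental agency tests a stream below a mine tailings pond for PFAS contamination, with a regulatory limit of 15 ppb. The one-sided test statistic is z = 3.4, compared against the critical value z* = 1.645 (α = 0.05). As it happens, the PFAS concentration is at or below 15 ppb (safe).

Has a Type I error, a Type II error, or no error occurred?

The conventional null hypothesis is that the PFAS concentration is at or below 15 ppb (safe).
Since z = 3.4 > z* = 1.645, H₀ is rejected.
H₀ is true (actually the PFAS concentration is at or below 15 ppb (safe)).
Rejecting a true H₀ is a Type I error.

Type I error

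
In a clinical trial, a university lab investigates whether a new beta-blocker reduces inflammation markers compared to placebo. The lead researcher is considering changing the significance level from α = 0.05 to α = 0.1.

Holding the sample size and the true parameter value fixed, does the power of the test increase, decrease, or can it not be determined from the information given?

Relaxing α lowers the evidence threshold; under Ha, outcomes that previously fell short now trigger rejection.
Since power = 1 − β and β decreases, power increases.

It increases.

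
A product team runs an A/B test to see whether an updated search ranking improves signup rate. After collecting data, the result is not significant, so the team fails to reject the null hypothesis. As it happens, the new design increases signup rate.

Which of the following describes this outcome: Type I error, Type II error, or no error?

Type II error

The conventional null hypothesis here is that the new design has no effect on signup rate.
H₀ was not rejected, but H₀ is actually false.
Failing to reject a false null hypothesis is a Type II error (false negative).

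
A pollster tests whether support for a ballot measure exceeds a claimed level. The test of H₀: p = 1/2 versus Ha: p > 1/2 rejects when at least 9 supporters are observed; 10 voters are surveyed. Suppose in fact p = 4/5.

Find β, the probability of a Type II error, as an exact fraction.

6095609/9765625

β = P(fail to reject H₀ | Ha true) = P(X ≤ 8 | p = 4/5), X ~ Binomial(10, 4/5).
Summing C(10,j)·(4/5)^j·(1/5)^{10-j} for j = 0..8 gives 6095609/9765625.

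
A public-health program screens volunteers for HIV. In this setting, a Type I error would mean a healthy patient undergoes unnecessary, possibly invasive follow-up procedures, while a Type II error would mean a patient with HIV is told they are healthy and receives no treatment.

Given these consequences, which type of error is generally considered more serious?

The Type II consequence (a patient with HIV is told they are healthy and receives no treatment) is more severe than the Type I consequence (a healthy patient undergoes unnecessary, possibly invasive follow-up procedures).

Type II error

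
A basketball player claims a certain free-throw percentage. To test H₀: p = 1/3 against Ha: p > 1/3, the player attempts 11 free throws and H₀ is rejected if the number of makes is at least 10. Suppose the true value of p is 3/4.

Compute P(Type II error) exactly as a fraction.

1683809/2097152

A Type II error is failing to reject when Ha holds: with p = 3/4, β = P(S ≤ 9).
Equivalently, β = 1 − P(S ≥ 10) = 1683809/2097152.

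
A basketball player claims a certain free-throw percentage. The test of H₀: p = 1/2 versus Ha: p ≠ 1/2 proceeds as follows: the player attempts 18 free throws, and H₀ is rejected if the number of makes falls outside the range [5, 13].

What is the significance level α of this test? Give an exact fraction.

253/8192

α = P(X ≤ 4 or X ≥ 14 | p = 1/2), X ~ Binomial(18, 1/2).
By symmetry, α = 2·P(X ≤ 4) = 2·(1 + 18 + 153 + 816 + 3060)/262144 = 8096/262144 = 253/8192.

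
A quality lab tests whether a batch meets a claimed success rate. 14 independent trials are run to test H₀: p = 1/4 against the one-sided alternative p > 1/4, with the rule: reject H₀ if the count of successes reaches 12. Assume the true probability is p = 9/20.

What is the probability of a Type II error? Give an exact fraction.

817437922121895041/819200000000000000

A Type II error is failing to reject when Ha holds: with p = 9/20, β = P(X ≤ 11).
Summing C(14,j)·(9/20)^j·(11/20)^{14-j} for j = 0..11 gives 817437922121895041/819200000000000000.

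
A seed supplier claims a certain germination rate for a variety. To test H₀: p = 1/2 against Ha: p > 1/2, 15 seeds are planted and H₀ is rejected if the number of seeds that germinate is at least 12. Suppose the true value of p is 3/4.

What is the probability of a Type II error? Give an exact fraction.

A Type II error is failing to reject when Ha holds: with p = 3/4, β = P(K ≤ 11).
Summing C(15,j)·(3/4)^j·(1/4)^{15-j} for j = 0..11 gives 144609703/268435456.

144609703/268435456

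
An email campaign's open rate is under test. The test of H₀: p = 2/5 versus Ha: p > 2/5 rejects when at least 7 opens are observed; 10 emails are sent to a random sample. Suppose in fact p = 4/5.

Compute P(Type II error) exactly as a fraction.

Under the alternative p = 4/5, K ~ Binomial(10, 4/5); β is the probability the test does not reject, P(K < 7).
Adding the binomial probabilities P(K=0)+…+P(K=6) at p = 4/5 gives 1180409/9765625.

1180409/9765625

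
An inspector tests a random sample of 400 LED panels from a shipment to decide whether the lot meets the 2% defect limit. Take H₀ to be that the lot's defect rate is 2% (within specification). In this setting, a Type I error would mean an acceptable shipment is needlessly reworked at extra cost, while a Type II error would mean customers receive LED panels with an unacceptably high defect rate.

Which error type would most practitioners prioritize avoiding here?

The Type II consequence (customers receive LED panels with an unacceptably high defect rate) is more severe than the Type I consequence (an acceptable shipment is needlessly reworked at extra cost).

Type II error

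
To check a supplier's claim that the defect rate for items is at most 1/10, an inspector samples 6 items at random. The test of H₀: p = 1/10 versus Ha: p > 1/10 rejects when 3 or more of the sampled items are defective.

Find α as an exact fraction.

Under H₀, S ~ Binomial(6, 1/10); the Type I error rate is P(S ≥ 3).
Via the complement, α = 1 − Σ_{j=0}^{2} C(6,j)(1/10)^j(9/10)^{6-j} = 317/20000.

317/20000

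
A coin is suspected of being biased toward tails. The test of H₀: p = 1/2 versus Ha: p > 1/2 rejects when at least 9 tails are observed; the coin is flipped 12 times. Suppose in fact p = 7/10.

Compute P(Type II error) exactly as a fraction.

101496845313/200000000000

A Type II error is failing to reject when Ha holds: with p = 7/10, β = P(S ≤ 8).
Summing C(12,j)·(7/10)^j·(3/10)^{12-j} for j = 0..8 gives 101496845313/200000000000.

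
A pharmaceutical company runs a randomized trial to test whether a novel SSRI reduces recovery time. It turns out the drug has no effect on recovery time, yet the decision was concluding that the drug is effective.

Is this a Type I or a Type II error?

Type I error

The null hypothesis here is that the drug has no effect on recovery time.
'Concluding that the drug is effective' corresponds to rejecting H₀.
H₀ was rejected but H₀ is true — a Type I error (false positive).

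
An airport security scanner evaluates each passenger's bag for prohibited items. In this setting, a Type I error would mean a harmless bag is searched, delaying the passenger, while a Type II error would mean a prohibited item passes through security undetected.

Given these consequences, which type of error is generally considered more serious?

The Type II consequence (a prohibited item passes through security undetected) is more severe than the Type I consequence (a harmless bag is searched, delaying the passenger).

Type II error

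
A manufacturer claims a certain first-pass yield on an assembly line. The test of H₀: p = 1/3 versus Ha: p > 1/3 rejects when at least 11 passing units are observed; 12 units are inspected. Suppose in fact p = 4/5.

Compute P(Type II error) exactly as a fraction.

177031761/244140625

Under the alternative p = 4/5, S ~ Binomial(12, 4/5); β is the probability the test does not reject, P(S < 11).
Equivalently, β = 1 − P(S ≥ 11) = 177031761/244140625.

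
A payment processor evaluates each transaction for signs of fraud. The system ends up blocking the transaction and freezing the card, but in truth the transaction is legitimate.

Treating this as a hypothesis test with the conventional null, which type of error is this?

The null hypothesis here is that the transaction is legitimate.
'Blocking the transaction and freezing the card' corresponds to rejecting H₀.
H₀ was rejected but H₀ is true — a Type I error (false positive).

Type I error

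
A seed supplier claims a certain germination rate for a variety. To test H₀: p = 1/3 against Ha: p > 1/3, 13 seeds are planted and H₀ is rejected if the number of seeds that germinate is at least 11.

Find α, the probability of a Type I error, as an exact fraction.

Under H₀, X ~ Binomial(13, 1/3), and α = P(X ≥ 11).
Adding the binomial terms for j = 11 through 13 with p = 1/3 yields 113/531441.

113/531441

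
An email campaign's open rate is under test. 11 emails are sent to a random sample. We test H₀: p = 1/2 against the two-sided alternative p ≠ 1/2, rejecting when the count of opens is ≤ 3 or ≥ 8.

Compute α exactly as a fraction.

α = P(X ≤ 3 or X ≥ 8 | p = 1/2), X ~ Binomial(11, 1/2).
By symmetry, α = 2·P(X ≤ 3) = 2·(1 + 11 + 55 + 165)/2048 = 464/2048 = 29/128.

29/128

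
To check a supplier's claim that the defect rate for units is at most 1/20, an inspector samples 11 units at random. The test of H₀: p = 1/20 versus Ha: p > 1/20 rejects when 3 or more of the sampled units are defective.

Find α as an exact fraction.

4992302221/327680000000

Under H₀, Y ~ Binomial(11, 1/20); the Type I error rate is P(Y ≥ 3).
α = 1 − P(Y ≤ 2) = 1 − 322687697779/327680000000 = 4992302221/327680000000.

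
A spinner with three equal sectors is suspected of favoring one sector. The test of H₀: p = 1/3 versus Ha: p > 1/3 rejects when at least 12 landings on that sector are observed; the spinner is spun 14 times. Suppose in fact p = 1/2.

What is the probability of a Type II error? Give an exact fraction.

8139/8192

Under the alternative p = 1/2, S ~ Binomial(14, 1/2); β is the probability the test does not reject, P(S < 12).
Equivalently, β = 1 − P(S ≥ 12) = 8139/8192.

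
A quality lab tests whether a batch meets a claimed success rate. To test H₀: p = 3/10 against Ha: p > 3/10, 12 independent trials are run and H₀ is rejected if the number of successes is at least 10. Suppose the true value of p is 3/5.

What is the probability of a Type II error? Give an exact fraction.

44753744/48828125

β = P(fail to reject H₀ | Ha true) = P(K ≤ 9 | p = 3/5), K ~ Binomial(12, 3/5).
Adding the binomial probabilities P(K=0)+…+P(K=9) at p = 3/5 gives 44753744/48828125.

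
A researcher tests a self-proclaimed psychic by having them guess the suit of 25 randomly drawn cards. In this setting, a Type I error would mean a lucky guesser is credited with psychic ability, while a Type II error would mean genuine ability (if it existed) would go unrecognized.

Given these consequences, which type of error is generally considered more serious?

Type I error

The Type I consequence (a lucky guesser is credited with psychic ability) is more severe than the Type II consequence (genuine ability (if it existed) would go unrecognized).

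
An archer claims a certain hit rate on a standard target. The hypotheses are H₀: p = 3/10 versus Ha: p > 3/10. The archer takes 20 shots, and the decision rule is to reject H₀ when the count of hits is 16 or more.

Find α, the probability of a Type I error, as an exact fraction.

Under H₀, Y ~ Binomial(20, 3/10), and α = P(Y ≥ 16).
Adding the binomial terms for j = 16 through 20 with p = 3/10 yields 138756326957469/25000000000000000000.

138756326957469/25000000000000000000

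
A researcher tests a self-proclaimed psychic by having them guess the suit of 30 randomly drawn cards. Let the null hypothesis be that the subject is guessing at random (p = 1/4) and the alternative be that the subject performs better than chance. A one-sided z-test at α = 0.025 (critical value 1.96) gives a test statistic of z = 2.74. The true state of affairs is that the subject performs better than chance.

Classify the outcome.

Since z = 2.74 > z* = 1.96, H₀ is rejected.
H₀ is false (actually the subject performs better than chance).
The decision matches the true state — no error.

No error — this is a correct decision.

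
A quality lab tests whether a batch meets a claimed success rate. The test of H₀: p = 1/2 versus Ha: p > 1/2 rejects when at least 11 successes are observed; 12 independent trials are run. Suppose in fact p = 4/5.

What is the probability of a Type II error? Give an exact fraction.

177031761/244140625

Under the alternative p = 4/5, K ~ Binomial(12, 4/5); β is the probability the test does not reject, P(K < 11).
Summing C(12,j)·(4/5)^j·(1/5)^{12-j} for j = 0..10 gives 177031761/244140625.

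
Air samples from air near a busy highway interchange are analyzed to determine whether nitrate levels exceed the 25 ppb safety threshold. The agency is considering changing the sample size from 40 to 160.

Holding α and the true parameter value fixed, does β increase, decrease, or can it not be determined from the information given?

Increasing n separates the H₀ and Ha sampling distributions, so under Ha fewer outcomes land in the acceptance region.

It decreases.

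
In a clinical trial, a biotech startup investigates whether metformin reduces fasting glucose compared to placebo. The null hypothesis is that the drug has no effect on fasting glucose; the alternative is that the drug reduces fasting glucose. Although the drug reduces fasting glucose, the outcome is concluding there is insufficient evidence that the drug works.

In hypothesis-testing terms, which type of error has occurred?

Type II error

'Concluding there is insufficient evidence that the drug works' corresponds to failing to reject H₀.
H₀ was not rejected but H₀ is false — a Type II error (false negative).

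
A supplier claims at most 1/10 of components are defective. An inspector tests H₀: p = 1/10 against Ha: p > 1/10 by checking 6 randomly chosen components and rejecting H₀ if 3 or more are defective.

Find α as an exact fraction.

317/20000

The significance level is the probability, assuming p = 1/10, of seeing 3 or more defectives in 6 draws.
Via the complement, α = 1 − Σ_{j=0}^{2} C(6,j)(1/10)^j(9/10)^{6-j} = 317/20000.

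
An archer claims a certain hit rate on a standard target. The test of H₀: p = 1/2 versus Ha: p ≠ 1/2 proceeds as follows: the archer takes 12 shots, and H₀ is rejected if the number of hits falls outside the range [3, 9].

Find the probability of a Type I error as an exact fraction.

79/2048

Under H₀, S ~ Binomial(12, 1/2); α is the probability of landing in either tail, P(S ≤ 2) + P(S ≥ 10).
By symmetry, α = 2·P(S ≤ 2) = 2·(1 + 12 + 66)/4096 = 158/4096 = 79/2048.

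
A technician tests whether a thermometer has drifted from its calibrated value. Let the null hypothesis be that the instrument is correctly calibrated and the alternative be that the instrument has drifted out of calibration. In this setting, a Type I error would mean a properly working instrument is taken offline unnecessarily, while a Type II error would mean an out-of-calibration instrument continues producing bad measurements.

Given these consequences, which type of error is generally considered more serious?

Type II error

The Type II consequence (an out-of-calibration instrument continues producing bad measurements) is more severe than the Type I consequence (a properly working instrument is taken offline unnecessarily).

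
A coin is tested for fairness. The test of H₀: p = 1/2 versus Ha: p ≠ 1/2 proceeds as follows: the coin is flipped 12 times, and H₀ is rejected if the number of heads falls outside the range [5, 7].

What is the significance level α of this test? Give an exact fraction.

397/1024

Under H₀, S ~ Binomial(12, 1/2); α is the probability of landing in either tail, P(S ≤ 4) + P(S ≥ 8).
By symmetry, α = 2·P(S ≤ 4) = 2·(1 + 12 + 66 + 220 + 495)/4096 = 1588/4096 = 397/1024.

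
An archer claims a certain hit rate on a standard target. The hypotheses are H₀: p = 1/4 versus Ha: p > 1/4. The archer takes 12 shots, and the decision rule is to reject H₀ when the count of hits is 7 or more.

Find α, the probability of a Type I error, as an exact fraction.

The Type I error probability is α = P(K ≥ 7) computed under H₀, where K ~ Binomial(12, 1/4).
P(K ≥ 7) = Σ_{j=7}^{12} C(12,j)·(1/4)^j·(3/4)^{12-j} = 119561/8388608.

119561/8388608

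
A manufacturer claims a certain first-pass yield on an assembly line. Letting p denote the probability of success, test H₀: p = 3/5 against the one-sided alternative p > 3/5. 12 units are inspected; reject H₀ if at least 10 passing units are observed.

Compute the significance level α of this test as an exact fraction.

α = P(reject H₀ | H₀ true) = P(K ≥ 10 | p = 3/5), with K ~ Binomial(12, 3/5).
Summing C(12,j)(3/5)^j(2/5)^{12−j} for j = 10,…,12 gives 4074381/48828125.

4074381/48828125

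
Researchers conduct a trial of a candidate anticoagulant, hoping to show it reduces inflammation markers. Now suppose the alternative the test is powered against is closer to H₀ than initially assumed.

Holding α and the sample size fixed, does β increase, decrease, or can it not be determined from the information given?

When the true parameter is near the null value, the test has a harder time distinguishing Ha from H₀.

It increases.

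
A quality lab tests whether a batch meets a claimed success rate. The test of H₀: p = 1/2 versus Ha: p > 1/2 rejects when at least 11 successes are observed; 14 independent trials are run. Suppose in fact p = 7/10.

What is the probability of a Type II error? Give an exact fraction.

β = P(fail to reject H₀ | Ha true) = P(S ≤ 10 | p = 7/10), S ~ Binomial(14, 7/10).
Summing C(14,j)·(7/10)^j·(3/10)^{14-j} for j = 0..10 gives 32241628521117/50000000000000.

32241628521117/50000000000000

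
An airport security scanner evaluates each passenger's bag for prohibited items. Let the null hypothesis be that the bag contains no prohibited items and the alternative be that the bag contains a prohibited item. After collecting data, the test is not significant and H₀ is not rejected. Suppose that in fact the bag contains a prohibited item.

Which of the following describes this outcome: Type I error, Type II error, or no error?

H₀ was not rejected, but H₀ is actually false.
Failing to reject a false null hypothesis is a Type II error (false negative).

Type II error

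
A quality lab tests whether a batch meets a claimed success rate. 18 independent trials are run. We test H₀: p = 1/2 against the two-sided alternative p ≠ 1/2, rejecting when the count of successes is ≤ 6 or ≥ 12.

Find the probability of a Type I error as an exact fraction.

The significance level is the null-hypothesis probability of the rejection region {≤6} ∪ {≥12}.
Each tail has probability (1 + 18 + 153 + 816 + 3060 + 8568 + 18564)/262144; doubling gives α = 62360/262144 = 7795/32768.

7795/32768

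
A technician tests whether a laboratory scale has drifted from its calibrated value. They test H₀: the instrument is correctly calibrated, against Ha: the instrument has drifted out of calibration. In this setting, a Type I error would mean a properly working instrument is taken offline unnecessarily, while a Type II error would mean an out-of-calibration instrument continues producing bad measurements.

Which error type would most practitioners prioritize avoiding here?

Type II error

The Type II consequence (an out-of-calibration instrument continues producing bad measurements) is more severe than the Type I consequence (a properly working instrument is taken offline unnecessarily).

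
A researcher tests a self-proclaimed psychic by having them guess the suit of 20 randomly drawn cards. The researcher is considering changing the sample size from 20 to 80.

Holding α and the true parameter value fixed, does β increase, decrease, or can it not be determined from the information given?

More data shrinks sampling variability; the test statistic under Ha concentrates further from the null value, making rejection more likely.

It decreases.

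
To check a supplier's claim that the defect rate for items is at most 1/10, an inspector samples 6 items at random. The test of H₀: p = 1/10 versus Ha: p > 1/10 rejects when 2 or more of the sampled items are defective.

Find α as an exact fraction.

α = P(reject H₀ | H₀ true) = P(S ≥ 2 | p = 1/10), S ~ Binomial(6, 1/10).
Computing the lower-tail complement: 1 − 177147/200000 = 22853/200000.

22853/200000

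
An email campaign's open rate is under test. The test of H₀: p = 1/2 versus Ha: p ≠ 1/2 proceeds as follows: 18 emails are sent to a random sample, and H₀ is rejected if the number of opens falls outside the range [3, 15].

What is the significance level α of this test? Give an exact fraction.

Under H₀, S ~ Binomial(18, 1/2); α is the probability of landing in either tail, P(S ≤ 2) + P(S ≥ 16).
By symmetry, α = 2·P(S ≤ 2) = 2·(1 + 18 + 153)/262144 = 344/262144 = 43/32768.

43/32768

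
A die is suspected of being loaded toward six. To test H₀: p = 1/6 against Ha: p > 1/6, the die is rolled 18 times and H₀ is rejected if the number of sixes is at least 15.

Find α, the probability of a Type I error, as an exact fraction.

26479/25389989167104

The Type I error probability is α = P(X ≥ 15) computed under H₀, where X ~ Binomial(18, 1/6).
Adding the binomial terms for j = 15 through 18 with p = 1/6 yields 26479/25389989167104.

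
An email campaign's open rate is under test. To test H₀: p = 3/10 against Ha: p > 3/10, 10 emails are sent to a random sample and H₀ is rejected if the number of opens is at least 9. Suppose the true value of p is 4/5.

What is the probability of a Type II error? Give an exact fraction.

6095609/9765625

Under the alternative p = 4/5, Y ~ Binomial(10, 4/5); β is the probability the test does not reject, P(Y < 9).
Summing C(10,j)·(4/5)^j·(1/5)^{10-j} for j = 0..8 gives 6095609/9765625.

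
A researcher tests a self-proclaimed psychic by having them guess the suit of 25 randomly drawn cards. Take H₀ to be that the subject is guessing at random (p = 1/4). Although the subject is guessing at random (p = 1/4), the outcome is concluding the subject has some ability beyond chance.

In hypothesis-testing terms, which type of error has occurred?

Type I error

'Concluding the subject has some ability beyond chance' corresponds to rejecting H₀.
H₀ was rejected but H₀ is true — a Type I error (false positive).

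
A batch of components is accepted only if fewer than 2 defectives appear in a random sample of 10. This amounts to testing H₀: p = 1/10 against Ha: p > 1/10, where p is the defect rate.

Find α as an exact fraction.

The significance level is the probability, assuming p = 1/10, of seeing 2 or more defectives in 10 draws.
Via the complement, α = 1 − Σ_{j=0}^{1} C(10,j)(1/10)^j(9/10)^{10-j} = 2639010709/10000000000.

2639010709/10000000000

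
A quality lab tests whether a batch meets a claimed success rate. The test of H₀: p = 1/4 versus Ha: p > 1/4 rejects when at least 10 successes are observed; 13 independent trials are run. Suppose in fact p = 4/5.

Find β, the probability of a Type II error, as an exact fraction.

A Type II error is failing to reject when Ha holds: with p = 4/5, β = P(K ≤ 9).
Summing C(13,j)·(4/5)^j·(1/5)^{13-j} for j = 0..9 gives 61688401/244140625.

61688401/244140625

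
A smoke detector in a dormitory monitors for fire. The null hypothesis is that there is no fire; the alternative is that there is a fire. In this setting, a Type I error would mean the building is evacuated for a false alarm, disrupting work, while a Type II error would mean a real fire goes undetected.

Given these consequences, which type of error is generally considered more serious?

Type II error

The Type II consequence (a real fire goes undetected) is more severe than the Type I consequence (the building is evacuated for a false alarm, disrupting work).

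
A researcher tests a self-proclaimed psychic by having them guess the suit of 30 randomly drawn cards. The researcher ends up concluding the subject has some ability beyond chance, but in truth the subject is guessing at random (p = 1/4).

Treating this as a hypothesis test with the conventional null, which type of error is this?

The null hypothesis here is that the subject is guessing at random (p = 1/4).
'Concluding the subject has some ability beyond chance' corresponds to rejecting H₀.
H₀ was rejected but H₀ is true — a Type I error (false positive).

Type I error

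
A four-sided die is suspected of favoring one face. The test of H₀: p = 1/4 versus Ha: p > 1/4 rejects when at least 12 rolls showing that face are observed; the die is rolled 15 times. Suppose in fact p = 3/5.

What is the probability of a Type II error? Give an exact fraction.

β = P(fail to reject H₀ | Ha true) = P(K ≤ 11 | p = 3/5), K ~ Binomial(15, 3/5).
Summing C(15,j)·(3/5)^j·(2/5)^{15-j} for j = 0..11 gives 27755679248/30517578125.

27755679248/30517578125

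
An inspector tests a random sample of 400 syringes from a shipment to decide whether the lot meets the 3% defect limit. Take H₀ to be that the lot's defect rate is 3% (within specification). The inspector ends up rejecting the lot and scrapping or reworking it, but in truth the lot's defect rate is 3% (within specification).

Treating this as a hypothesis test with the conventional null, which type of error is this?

'Rejecting the lot and scrapping or reworking it' corresponds to rejecting H₀.
H₀ was rejected but H₀ is true — a Type I error (false positive).

Type I error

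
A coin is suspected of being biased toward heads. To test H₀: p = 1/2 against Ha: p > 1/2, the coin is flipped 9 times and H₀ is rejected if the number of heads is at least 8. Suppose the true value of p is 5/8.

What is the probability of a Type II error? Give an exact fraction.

Under the alternative p = 5/8, S ~ Binomial(9, 5/8); β is the probability the test does not reject, P(S < 8).
Equivalently, β = 1 − P(S ≥ 8) = 3803679/4194304.

3803679/4194304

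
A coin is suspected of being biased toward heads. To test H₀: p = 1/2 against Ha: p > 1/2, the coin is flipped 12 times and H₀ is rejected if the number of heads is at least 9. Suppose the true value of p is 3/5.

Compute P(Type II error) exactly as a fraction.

37825328/48828125

A Type II error is failing to reject when Ha holds: with p = 3/5, β = P(Y ≤ 8).
Summing C(12,j)·(3/5)^j·(2/5)^{12-j} for j = 0..8 gives 37825328/48828125.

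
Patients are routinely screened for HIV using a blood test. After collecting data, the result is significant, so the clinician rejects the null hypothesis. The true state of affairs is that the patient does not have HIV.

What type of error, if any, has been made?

The conventional null hypothesis here is that the patient does not have HIV.
H₀ was rejected, but H₀ is actually true.
Rejecting a true null hypothesis is a Type I error (false positive).

Type I error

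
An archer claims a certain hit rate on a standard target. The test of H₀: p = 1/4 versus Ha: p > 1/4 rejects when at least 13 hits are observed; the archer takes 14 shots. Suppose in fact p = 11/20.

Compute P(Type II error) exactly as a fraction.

Under the alternative p = 11/20, Y ~ Binomial(14, 11/20); β is the probability the test does not reject, P(Y < 13).
Summing C(14,j)·(11/20)^j·(9/20)^{14-j} for j = 0..12 gives 1633670388436281453/1638400000000000000.

1633670388436281453/1638400000000000000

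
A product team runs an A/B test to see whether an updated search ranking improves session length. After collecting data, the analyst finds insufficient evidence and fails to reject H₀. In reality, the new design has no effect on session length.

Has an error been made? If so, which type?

The conventional null hypothesis here is that the new design has no effect on session length.
The test retained a true H₀ — the decision matches the true state.

Neither — the decision is correct.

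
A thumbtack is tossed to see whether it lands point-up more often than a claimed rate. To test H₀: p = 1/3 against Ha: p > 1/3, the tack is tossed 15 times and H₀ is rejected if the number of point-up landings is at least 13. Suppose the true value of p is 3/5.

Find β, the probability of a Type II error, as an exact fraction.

29690124488/30517578125

Under the alternative p = 3/5, X ~ Binomial(15, 3/5); β is the probability the test does not reject, P(X < 13).
Summing C(15,j)·(3/5)^j·(2/5)^{15-j} for j = 0..12 gives 29690124488/30517578125.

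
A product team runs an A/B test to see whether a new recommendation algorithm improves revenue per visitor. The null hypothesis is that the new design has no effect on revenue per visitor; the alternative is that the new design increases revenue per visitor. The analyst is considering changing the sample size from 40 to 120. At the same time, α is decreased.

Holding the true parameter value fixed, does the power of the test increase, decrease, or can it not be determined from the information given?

The first change alone would make β decrease; the second alone would make β increase. Which effect dominates depends on the magnitudes, which are not given.
Since power = 1 − β, the effect on power is likewise indeterminate.

Cannot be determined from the information given.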